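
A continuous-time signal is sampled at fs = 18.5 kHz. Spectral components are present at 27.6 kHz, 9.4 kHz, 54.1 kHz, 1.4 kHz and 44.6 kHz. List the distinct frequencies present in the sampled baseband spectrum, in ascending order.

fs/2 = 9.25 kHz.
27.6 kHz mod fs = 9.1 kHz.
9.1 kHz ≤ fs/2 = 9.25 kHz, appears at 9.1 kHz.
9.4 kHz > fs/2 = 9.25 kHz, folds to fs − 9.4 kHz = 9.1 kHz.
54.1 kHz mod fs = 17.1 kHz.
17.1 kHz > fs/2 = 9.25 kHz, folds to fs − 17.1 kHz = 1.4 kHz.
1.4 kHz ≤ fs/2 = 9.25 kHz, passes unchanged.
44.6 kHz mod fs = 7.6 kHz.
7.6 kHz ≤ fs/2 = 9.25 kHz, appears at 7.6 kHz.
Distinct values: {1.4 kHz, 7.6 kHz, 9.1 kHz}.

1.4 kHz, 7.6 kHz, 9.1 kHz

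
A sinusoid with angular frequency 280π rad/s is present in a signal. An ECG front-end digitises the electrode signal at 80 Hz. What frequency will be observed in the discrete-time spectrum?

20 Hz

ω = 280π rad/s → f = ω/(2π) = 140 Hz.
140 Hz mod fs = 60 Hz.
60 Hz > fs/2 = 40 Hz, folds to fs − 60 Hz = 20 Hz.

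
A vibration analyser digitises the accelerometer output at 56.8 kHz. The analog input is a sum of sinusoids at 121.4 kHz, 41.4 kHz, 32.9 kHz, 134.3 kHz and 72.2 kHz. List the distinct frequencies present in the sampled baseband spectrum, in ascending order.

fs/2 = 28.4 kHz.
121.4 kHz mod fs = 7.8 kHz.
7.8 kHz ≤ fs/2 = 28.4 kHz, appears at 7.8 kHz.
41.4 kHz > fs/2 = 28.4 kHz, folds to fs − 41.4 kHz = 15.4 kHz.
32.9 kHz > fs/2 = 28.4 kHz, folds to fs − 32.9 kHz = 23.9 kHz.
134.3 kHz mod fs = 20.7 kHz.
20.7 kHz ≤ fs/2 = 28.4 kHz, appears at 20.7 kHz.
72.2 kHz mod fs = 15.4 kHz.
15.4 kHz ≤ fs/2 = 28.4 kHz, appears at 15.4 kHz.
Distinct values: {7.8 kHz, 15.4 kHz, 20.7 kHz, 23.9 kHz}.

7.8 kHz, 15.4 kHz, 20.7 kHz, 23.9 kHz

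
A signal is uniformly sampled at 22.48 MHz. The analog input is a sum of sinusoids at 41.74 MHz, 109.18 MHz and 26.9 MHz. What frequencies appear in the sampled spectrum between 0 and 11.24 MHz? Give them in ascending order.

3.22 MHz, 4.42 MHz

fs/2 = 11.24 MHz.
41.74 MHz mod fs = 19.26 MHz.
19.26 MHz > fs/2 = 11.24 MHz, folds to fs − 19.26 MHz = 3.22 MHz.
109.18 MHz mod fs = 19.26 MHz.
19.26 MHz > fs/2 = 11.24 MHz, folds to fs − 19.26 MHz = 3.22 MHz.
26.9 MHz mod fs = 4.42 MHz.
4.42 MHz ≤ fs/2 = 11.24 MHz, appears at 4.42 MHz.
Distinct values: {3.22 MHz, 4.42 MHz}.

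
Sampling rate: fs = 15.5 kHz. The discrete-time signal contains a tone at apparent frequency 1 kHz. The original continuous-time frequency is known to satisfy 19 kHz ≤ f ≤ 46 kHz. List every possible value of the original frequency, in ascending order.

30 kHz, 32 kHz, 45.5 kHz

Frequencies that alias to 1 kHz are k·fs ± 1 kHz for integer k ≥ 0.
k=0: 1 kHz.
k=1: 14.5 kHz, 16.5 kHz.
k=2: 30 kHz, 32 kHz.
k=3: 45.5 kHz, 47.5 kHz.
k=4: 61 kHz, 63 kHz.
Within [19 kHz, 46 kHz]: 30 kHz, 32 kHz, 45.5 kHz.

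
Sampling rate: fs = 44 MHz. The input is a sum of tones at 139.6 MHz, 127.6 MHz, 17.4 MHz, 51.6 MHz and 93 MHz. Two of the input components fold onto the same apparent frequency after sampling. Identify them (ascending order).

fs/2 = 22 MHz.
139.6 MHz mod fs = 7.6 MHz.
7.6 MHz ≤ fs/2 = 22 MHz, appears at 7.6 MHz.
127.6 MHz mod fs = 39.6 MHz.
39.6 MHz > fs/2 = 22 MHz, folds to fs − 39.6 MHz = 4.4 MHz.
17.4 MHz ≤ fs/2 = 22 MHz, passes unchanged.
51.6 MHz mod fs = 7.6 MHz.
7.6 MHz ≤ fs/2 = 22 MHz, appears at 7.6 MHz.
93 MHz mod fs = 5 MHz.
5 MHz ≤ fs/2 = 22 MHz, appears at 5 MHz.
51.6 MHz and 139.6 MHz both map to 7.6 MHz.

51.6 MHz, 139.6 MHz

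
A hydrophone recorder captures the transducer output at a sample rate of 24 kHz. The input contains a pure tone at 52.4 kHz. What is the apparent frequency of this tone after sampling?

52.4 kHz mod fs = 4.4 kHz.
4.4 kHz ≤ fs/2 = 12 kHz, appears at 4.4 kHz.

4.4 kHz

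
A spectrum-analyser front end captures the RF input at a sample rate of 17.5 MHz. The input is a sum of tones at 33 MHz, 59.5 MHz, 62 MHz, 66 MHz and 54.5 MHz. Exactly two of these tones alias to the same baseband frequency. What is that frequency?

2 MHz

fs/2 = 8.75 MHz.
33 MHz mod fs = 15.5 MHz.
15.5 MHz > fs/2 = 8.75 MHz, folds to fs − 15.5 MHz = 2 MHz.
59.5 MHz mod fs = 7 MHz.
7 MHz ≤ fs/2 = 8.75 MHz, appears at 7 MHz.
62 MHz mod fs = 9.5 MHz.
9.5 MHz > fs/2 = 8.75 MHz, folds to fs − 9.5 MHz = 8 MHz.
66 MHz mod fs = 13.5 MHz.
13.5 MHz > fs/2 = 8.75 MHz, folds to fs − 13.5 MHz = 4 MHz.
54.5 MHz mod fs = 2 MHz.
2 MHz ≤ fs/2 = 8.75 MHz, appears at 2 MHz.
33 MHz and 54.5 MHz both map to 2 MHz.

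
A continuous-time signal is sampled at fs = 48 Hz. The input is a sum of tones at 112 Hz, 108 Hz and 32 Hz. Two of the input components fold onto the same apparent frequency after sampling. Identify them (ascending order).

32 Hz, 112 Hz

fs/2 = 24 Hz.
112 Hz mod fs = 16 Hz.
16 Hz ≤ fs/2 = 24 Hz, appears at 16 Hz.
108 Hz mod fs = 12 Hz.
12 Hz ≤ fs/2 = 24 Hz, appears at 12 Hz.
32 Hz > fs/2 = 24 Hz, folds to fs − 32 Hz = 16 Hz.
32 Hz and 112 Hz both map to 16 Hz.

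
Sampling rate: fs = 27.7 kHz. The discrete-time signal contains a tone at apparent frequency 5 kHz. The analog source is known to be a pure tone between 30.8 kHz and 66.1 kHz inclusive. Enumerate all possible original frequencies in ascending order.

32.7 kHz, 50.4 kHz, 60.4 kHz

Frequencies that alias to 5 kHz are k·fs ± 5 kHz for integer k ≥ 0.
k=0: 5 kHz.
k=1: 22.7 kHz, 32.7 kHz.
k=2: 50.4 kHz, 60.4 kHz.
k=3: 78.1 kHz, 88.1 kHz.
Within [30.8 kHz, 66.1 kHz]: 32.7 kHz, 50.4 kHz, 60.4 kHz.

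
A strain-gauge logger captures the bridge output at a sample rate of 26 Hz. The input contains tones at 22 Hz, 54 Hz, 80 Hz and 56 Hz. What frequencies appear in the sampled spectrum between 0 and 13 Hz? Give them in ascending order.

2 Hz, 4 Hz

fs/2 = 13 Hz.
22 Hz > fs/2 = 13 Hz, folds to fs − 22 Hz = 4 Hz.
54 Hz mod fs = 2 Hz.
2 Hz ≤ fs/2 = 13 Hz, appears at 2 Hz.
80 Hz mod fs = 2 Hz.
2 Hz ≤ fs/2 = 13 Hz, appears at 2 Hz.
56 Hz mod fs = 4 Hz.
4 Hz ≤ fs/2 = 13 Hz, appears at 4 Hz.
Distinct values: {2 Hz, 4 Hz}.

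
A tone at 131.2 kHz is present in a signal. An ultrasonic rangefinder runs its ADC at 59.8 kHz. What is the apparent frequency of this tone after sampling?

131.2 kHz mod fs = 11.6 kHz.
11.6 kHz ≤ fs/2 = 29.9 kHz, appears at 11.6 kHz.

11.6 kHz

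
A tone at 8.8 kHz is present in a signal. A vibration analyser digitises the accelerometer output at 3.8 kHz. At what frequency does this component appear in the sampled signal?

8.8 kHz mod fs = 1.2 kHz.
1.2 kHz ≤ fs/2 = 1.9 kHz, appears at 1.2 kHz.

1.2 kHz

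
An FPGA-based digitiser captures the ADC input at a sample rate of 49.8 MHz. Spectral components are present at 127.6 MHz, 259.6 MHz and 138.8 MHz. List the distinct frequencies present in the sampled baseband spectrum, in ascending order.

fs/2 = 24.9 MHz.
127.6 MHz mod fs = 28 MHz.
28 MHz > fs/2 = 24.9 MHz, folds to fs − 28 MHz = 21.8 MHz.
259.6 MHz mod fs = 10.6 MHz.
10.6 MHz ≤ fs/2 = 24.9 MHz, appears at 10.6 MHz.
138.8 MHz mod fs = 39.2 MHz.
39.2 MHz > fs/2 = 24.9 MHz, folds to fs − 39.2 MHz = 10.6 MHz.
Distinct values: {10.6 MHz, 21.8 MHz}.

10.6 MHz, 21.8 MHz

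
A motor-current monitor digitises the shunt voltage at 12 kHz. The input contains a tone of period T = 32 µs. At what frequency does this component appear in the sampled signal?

T = 32 µs → f = 1/T = 31.25 kHz.
31.25 kHz mod fs = 7.25 kHz.
7.25 kHz > fs/2 = 6 kHz, folds to fs − 7.25 kHz = 4.75 kHz.

4.75 kHz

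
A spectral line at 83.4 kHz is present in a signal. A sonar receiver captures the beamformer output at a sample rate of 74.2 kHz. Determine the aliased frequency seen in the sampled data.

83.4 kHz mod fs = 9.2 kHz.
9.2 kHz ≤ fs/2 = 37.1 kHz, appears at 9.2 kHz.

9.2 kHz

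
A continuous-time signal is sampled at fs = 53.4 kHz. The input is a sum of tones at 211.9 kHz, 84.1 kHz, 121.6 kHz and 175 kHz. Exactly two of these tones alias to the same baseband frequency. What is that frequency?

fs/2 = 26.7 kHz.
211.9 kHz mod fs = 51.7 kHz.
51.7 kHz > fs/2 = 26.7 kHz, folds to fs − 51.7 kHz = 1.7 kHz.
84.1 kHz mod fs = 30.7 kHz.
30.7 kHz > fs/2 = 26.7 kHz, folds to fs − 30.7 kHz = 22.7 kHz.
121.6 kHz mod fs = 14.8 kHz.
14.8 kHz ≤ fs/2 = 26.7 kHz, appears at 14.8 kHz.
175 kHz mod fs = 14.8 kHz.
14.8 kHz ≤ fs/2 = 26.7 kHz, appears at 14.8 kHz.
121.6 kHz and 175 kHz both map to 14.8 kHz.

14.8 kHz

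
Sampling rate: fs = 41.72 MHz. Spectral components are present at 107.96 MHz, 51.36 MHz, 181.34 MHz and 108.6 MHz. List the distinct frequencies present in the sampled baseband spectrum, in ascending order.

9.64 MHz, 14.46 MHz, 16.56 MHz, 17.2 MHz

fs/2 = 20.86 MHz.
107.96 MHz mod fs = 24.52 MHz.
24.52 MHz > fs/2 = 20.86 MHz, folds to fs − 24.52 MHz = 17.2 MHz.
51.36 MHz mod fs = 9.64 MHz.
9.64 MHz ≤ fs/2 = 20.86 MHz, appears at 9.64 MHz.
181.34 MHz mod fs = 14.46 MHz.
14.46 MHz ≤ fs/2 = 20.86 MHz, appears at 14.46 MHz.
108.6 MHz mod fs = 25.16 MHz.
25.16 MHz > fs/2 = 20.86 MHz, folds to fs − 25.16 MHz = 16.56 MHz.
Distinct values: {9.64 MHz, 14.46 MHz, 16.56 MHz, 17.2 MHz}.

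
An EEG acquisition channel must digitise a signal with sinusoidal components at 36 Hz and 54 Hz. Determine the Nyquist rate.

108 Hz

Highest-frequency component: 54 Hz.
Nyquist rate = 2 × 54 Hz = 108 Hz.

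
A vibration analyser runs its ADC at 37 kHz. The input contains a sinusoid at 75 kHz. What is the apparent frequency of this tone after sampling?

1 kHz

75 kHz mod fs = 1 kHz.
1 kHz ≤ fs/2 = 18.5 kHz, appears at 1 kHz.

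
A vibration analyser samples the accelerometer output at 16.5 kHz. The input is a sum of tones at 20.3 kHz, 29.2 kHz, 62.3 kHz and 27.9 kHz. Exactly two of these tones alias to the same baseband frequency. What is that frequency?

fs/2 = 8.25 kHz.
20.3 kHz mod fs = 3.8 kHz.
3.8 kHz ≤ fs/2 = 8.25 kHz, appears at 3.8 kHz.
29.2 kHz mod fs = 12.7 kHz.
12.7 kHz > fs/2 = 8.25 kHz, folds to fs − 12.7 kHz = 3.8 kHz.
62.3 kHz mod fs = 12.8 kHz.
12.8 kHz > fs/2 = 8.25 kHz, folds to fs − 12.8 kHz = 3.7 kHz.
27.9 kHz mod fs = 11.4 kHz.
11.4 kHz > fs/2 = 8.25 kHz, folds to fs − 11.4 kHz = 5.1 kHz.
20.3 kHz and 29.2 kHz both map to 3.8 kHz.

3.8 kHz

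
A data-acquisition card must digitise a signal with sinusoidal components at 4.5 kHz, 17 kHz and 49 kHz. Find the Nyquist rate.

98 kHz

Highest-frequency component: 49 kHz.
Nyquist rate = 2 × 49 kHz = 98 kHz.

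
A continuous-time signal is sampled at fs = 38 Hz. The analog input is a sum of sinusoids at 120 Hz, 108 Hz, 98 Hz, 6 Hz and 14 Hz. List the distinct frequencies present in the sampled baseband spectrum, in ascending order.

6 Hz, 14 Hz, 16 Hz

fs/2 = 19 Hz.
120 Hz mod fs = 6 Hz.
6 Hz ≤ fs/2 = 19 Hz, appears at 6 Hz.
108 Hz mod fs = 32 Hz.
32 Hz > fs/2 = 19 Hz, folds to fs − 32 Hz = 6 Hz.
98 Hz mod fs = 22 Hz.
22 Hz > fs/2 = 19 Hz, folds to fs − 22 Hz = 16 Hz.
6 Hz ≤ fs/2 = 19 Hz, passes unchanged.
14 Hz ≤ fs/2 = 19 Hz, passes unchanged.
Distinct values: {6 Hz, 14 Hz, 16 Hz}.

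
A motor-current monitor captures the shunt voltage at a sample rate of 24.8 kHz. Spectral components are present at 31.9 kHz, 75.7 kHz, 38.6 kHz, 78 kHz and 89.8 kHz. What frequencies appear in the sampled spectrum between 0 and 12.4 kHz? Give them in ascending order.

fs/2 = 12.4 kHz.
31.9 kHz mod fs = 7.1 kHz.
7.1 kHz ≤ fs/2 = 12.4 kHz, appears at 7.1 kHz.
75.7 kHz mod fs = 1.3 kHz.
1.3 kHz ≤ fs/2 = 12.4 kHz, appears at 1.3 kHz.
38.6 kHz mod fs = 13.8 kHz.
13.8 kHz > fs/2 = 12.4 kHz, folds to fs − 13.8 kHz = 11 kHz.
78 kHz mod fs = 3.6 kHz.
3.6 kHz ≤ fs/2 = 12.4 kHz, appears at 3.6 kHz.
89.8 kHz mod fs = 15.4 kHz.
15.4 kHz > fs/2 = 12.4 kHz, folds to fs − 15.4 kHz = 9.4 kHz.
Distinct values: {1.3 kHz, 3.6 kHz, 7.1 kHz, 9.4 kHz, 11 kHz}.

1.3 kHz, 3.6 kHz, 7.1 kHz, 9.4 kHz, 11 kHz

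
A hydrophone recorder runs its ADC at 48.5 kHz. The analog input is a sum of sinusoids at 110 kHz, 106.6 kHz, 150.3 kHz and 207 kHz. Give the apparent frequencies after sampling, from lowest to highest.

4.8 kHz, 9.6 kHz, 13 kHz

fs/2 = 24.25 kHz.
110 kHz mod fs = 13 kHz.
13 kHz ≤ fs/2 = 24.25 kHz, appears at 13 kHz.
106.6 kHz mod fs = 9.6 kHz.
9.6 kHz ≤ fs/2 = 24.25 kHz, appears at 9.6 kHz.
150.3 kHz mod fs = 4.8 kHz.
4.8 kHz ≤ fs/2 = 24.25 kHz, appears at 4.8 kHz.
207 kHz mod fs = 13 kHz.
13 kHz ≤ fs/2 = 24.25 kHz, appears at 13 kHz.
Distinct values: {4.8 kHz, 9.6 kHz, 13 kHz}.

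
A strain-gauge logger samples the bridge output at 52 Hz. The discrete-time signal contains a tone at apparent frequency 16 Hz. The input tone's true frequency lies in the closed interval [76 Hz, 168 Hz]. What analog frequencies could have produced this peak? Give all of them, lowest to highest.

Frequencies that alias to 16 Hz are k·fs ± 16 Hz for integer k ≥ 0.
k=0: 16 Hz.
k=1: 36 Hz, 68 Hz.
k=2: 88 Hz, 120 Hz.
k=3: 140 Hz, 172 Hz.
k=4: 192 Hz, 224 Hz.
Within [76 Hz, 168 Hz]: 88 Hz, 120 Hz, 140 Hz.

88 Hz, 120 Hz, 140 Hz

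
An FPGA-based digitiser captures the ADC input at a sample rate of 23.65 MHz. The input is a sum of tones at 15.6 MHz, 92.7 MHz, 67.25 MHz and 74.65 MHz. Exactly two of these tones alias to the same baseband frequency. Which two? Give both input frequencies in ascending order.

fs/2 = 11.825 MHz.
15.6 MHz > fs/2 = 11.825 MHz, folds to fs − 15.6 MHz = 8.05 MHz.
92.7 MHz mod fs = 21.75 MHz.
21.75 MHz > fs/2 = 11.825 MHz, folds to fs − 21.75 MHz = 1.9 MHz.
67.25 MHz mod fs = 19.95 MHz.
19.95 MHz > fs/2 = 11.825 MHz, folds to fs − 19.95 MHz = 3.7 MHz.
74.65 MHz mod fs = 3.7 MHz.
3.7 MHz ≤ fs/2 = 11.825 MHz, appears at 3.7 MHz.
67.25 MHz and 74.65 MHz both map to 3.7 MHz.

67.25 MHz, 74.65 MHz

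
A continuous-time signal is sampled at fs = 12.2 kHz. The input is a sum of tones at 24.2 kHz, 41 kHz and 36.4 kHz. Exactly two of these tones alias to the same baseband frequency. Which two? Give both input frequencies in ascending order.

fs/2 = 6.1 kHz.
24.2 kHz mod fs = 12 kHz.
12 kHz > fs/2 = 6.1 kHz, folds to fs − 12 kHz = 0.2 kHz.
41 kHz mod fs = 4.4 kHz.
4.4 kHz ≤ fs/2 = 6.1 kHz, appears at 4.4 kHz.
36.4 kHz mod fs = 12 kHz.
12 kHz > fs/2 = 6.1 kHz, folds to fs − 12 kHz = 0.2 kHz.
24.2 kHz and 36.4 kHz both map to 0.2 kHz.

24.2 kHz, 36.4 kHz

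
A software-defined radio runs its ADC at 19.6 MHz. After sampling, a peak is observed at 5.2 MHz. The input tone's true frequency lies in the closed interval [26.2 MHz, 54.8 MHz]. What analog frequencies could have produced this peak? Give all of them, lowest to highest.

Frequencies that alias to 5.2 MHz are k·fs ± 5.2 MHz for integer k ≥ 0.
k=0: 5.2 MHz.
k=1: 14.4 MHz, 24.8 MHz.
k=2: 34 MHz, 44.4 MHz.
k=3: 53.6 MHz, 64 MHz.
k=4: 73.2 MHz, 83.6 MHz.
Within [26.2 MHz, 54.8 MHz]: 34 MHz, 44.4 MHz, 53.6 MHz.

34 MHz, 44.4 MHz, 53.6 MHz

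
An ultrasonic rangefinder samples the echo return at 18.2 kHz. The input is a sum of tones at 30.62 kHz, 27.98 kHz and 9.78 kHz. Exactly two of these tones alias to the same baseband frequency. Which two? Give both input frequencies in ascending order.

9.78 kHz, 27.98 kHz

fs/2 = 9.1 kHz.
30.62 kHz mod fs = 12.42 kHz.
12.42 kHz > fs/2 = 9.1 kHz, folds to fs − 12.42 kHz = 5.78 kHz.
27.98 kHz mod fs = 9.78 kHz.
9.78 kHz > fs/2 = 9.1 kHz, folds to fs − 9.78 kHz = 8.42 kHz.
9.78 kHz > fs/2 = 9.1 kHz, folds to fs − 9.78 kHz = 8.42 kHz.
9.78 kHz and 27.98 kHz both map to 8.42 kHz.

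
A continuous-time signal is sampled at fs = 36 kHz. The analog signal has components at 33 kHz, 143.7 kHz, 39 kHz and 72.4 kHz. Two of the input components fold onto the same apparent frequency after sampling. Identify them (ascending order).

fs/2 = 18 kHz.
33 kHz > fs/2 = 18 kHz, folds to fs − 33 kHz = 3 kHz.
143.7 kHz mod fs = 35.7 kHz.
35.7 kHz > fs/2 = 18 kHz, folds to fs − 35.7 kHz = 0.3 kHz.
39 kHz mod fs = 3 kHz.
3 kHz ≤ fs/2 = 18 kHz, appears at 3 kHz.
72.4 kHz mod fs = 0.4 kHz.
0.4 kHz ≤ fs/2 = 18 kHz, appears at 0.4 kHz.
33 kHz and 39 kHz both map to 3 kHz.

33 kHz, 39 kHz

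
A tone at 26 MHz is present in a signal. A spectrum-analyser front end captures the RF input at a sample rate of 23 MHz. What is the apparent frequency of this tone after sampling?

3 MHz

26 MHz mod fs = 3 MHz.
3 MHz ≤ fs/2 = 11.5 MHz, appears at 3 MHz.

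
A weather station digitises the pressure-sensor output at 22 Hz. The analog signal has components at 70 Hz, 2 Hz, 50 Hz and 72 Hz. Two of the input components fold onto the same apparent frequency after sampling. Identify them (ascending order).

fs/2 = 11 Hz.
70 Hz mod fs = 4 Hz.
4 Hz ≤ fs/2 = 11 Hz, appears at 4 Hz.
2 Hz ≤ fs/2 = 11 Hz, passes unchanged.
50 Hz mod fs = 6 Hz.
6 Hz ≤ fs/2 = 11 Hz, appears at 6 Hz.
72 Hz mod fs = 6 Hz.
6 Hz ≤ fs/2 = 11 Hz, appears at 6 Hz.
50 Hz and 72 Hz both map to 6 Hz.

50 Hz, 72 Hz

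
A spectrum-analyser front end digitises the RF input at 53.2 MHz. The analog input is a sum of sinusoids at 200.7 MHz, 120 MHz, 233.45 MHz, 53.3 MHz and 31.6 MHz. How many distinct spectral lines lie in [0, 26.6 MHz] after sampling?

5

fs/2 = 26.6 MHz.
200.7 MHz mod fs = 41.1 MHz.
41.1 MHz > fs/2 = 26.6 MHz, folds to fs − 41.1 MHz = 12.1 MHz.
120 MHz mod fs = 13.6 MHz.
13.6 MHz ≤ fs/2 = 26.6 MHz, appears at 13.6 MHz.
233.45 MHz mod fs = 20.65 MHz.
20.65 MHz ≤ fs/2 = 26.6 MHz, appears at 20.65 MHz.
53.3 MHz mod fs = 0.1 MHz.
0.1 MHz ≤ fs/2 = 26.6 MHz, appears at 0.1 MHz.
31.6 MHz > fs/2 = 26.6 MHz, folds to fs − 31.6 MHz = 21.6 MHz.
Distinct values: {0.1 MHz, 12.1 MHz, 13.6 MHz, 20.65 MHz, 21.6 MHz} → 5.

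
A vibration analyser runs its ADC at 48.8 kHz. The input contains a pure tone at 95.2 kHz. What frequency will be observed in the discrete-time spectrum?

95.2 kHz mod fs = 46.4 kHz.
46.4 kHz > fs/2 = 24.4 kHz, folds to fs − 46.4 kHz = 2.4 kHz.

2.4 kHz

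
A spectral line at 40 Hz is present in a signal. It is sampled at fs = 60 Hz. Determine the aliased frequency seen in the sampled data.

40 Hz > fs/2 = 30 Hz, folds to fs − 40 Hz = 20 Hz.

20 Hz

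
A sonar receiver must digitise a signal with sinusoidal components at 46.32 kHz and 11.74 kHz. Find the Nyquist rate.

92.64 kHz

Highest-frequency component: 46.32 kHz.
Nyquist rate = 2 × 46.32 kHz = 92.64 kHz.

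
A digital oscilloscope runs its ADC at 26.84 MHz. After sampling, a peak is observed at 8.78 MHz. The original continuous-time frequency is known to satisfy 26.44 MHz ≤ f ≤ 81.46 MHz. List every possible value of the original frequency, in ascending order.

35.62 MHz, 44.9 MHz, 62.46 MHz, 71.74 MHz

Frequencies that alias to 8.78 MHz are k·fs ± 8.78 MHz for integer k ≥ 0.
k=0: 8.78 MHz.
k=1: 18.06 MHz, 35.62 MHz.
k=2: 44.9 MHz, 62.46 MHz.
k=3: 71.74 MHz, 89.3 MHz.
k=4: 98.58 MHz, 116.14 MHz.
Within [26.44 MHz, 81.46 MHz]: 35.62 MHz, 44.9 MHz, 62.46 MHz, 71.74 MHz.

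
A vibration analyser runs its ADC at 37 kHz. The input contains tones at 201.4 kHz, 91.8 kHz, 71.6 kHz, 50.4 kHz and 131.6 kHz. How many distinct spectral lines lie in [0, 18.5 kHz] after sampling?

fs/2 = 18.5 kHz.
201.4 kHz mod fs = 16.4 kHz.
16.4 kHz ≤ fs/2 = 18.5 kHz, appears at 16.4 kHz.
91.8 kHz mod fs = 17.8 kHz.
17.8 kHz ≤ fs/2 = 18.5 kHz, appears at 17.8 kHz.
71.6 kHz mod fs = 34.6 kHz.
34.6 kHz > fs/2 = 18.5 kHz, folds to fs − 34.6 kHz = 2.4 kHz.
50.4 kHz mod fs = 13.4 kHz.
13.4 kHz ≤ fs/2 = 18.5 kHz, appears at 13.4 kHz.
131.6 kHz mod fs = 20.6 kHz.
20.6 kHz > fs/2 = 18.5 kHz, folds to fs − 20.6 kHz = 16.4 kHz.
Distinct values: {2.4 kHz, 13.4 kHz, 16.4 kHz, 17.8 kHz} → 4.

4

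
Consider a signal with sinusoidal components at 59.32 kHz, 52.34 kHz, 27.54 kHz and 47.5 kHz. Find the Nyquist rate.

Highest-frequency component: 59.32 kHz.
Nyquist rate = 2 × 59.32 kHz = 118.64 kHz.

118.64 kHz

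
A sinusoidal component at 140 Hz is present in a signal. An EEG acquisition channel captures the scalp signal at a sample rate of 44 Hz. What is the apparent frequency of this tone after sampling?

140 Hz mod fs = 8 Hz.
8 Hz ≤ fs/2 = 22 Hz, appears at 8 Hz.

8 Hz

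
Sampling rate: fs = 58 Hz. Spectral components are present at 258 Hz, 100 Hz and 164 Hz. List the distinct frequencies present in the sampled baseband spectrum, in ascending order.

10 Hz, 16 Hz, 26 Hz

fs/2 = 29 Hz.
258 Hz mod fs = 26 Hz.
26 Hz ≤ fs/2 = 29 Hz, appears at 26 Hz.
100 Hz mod fs = 42 Hz.
42 Hz > fs/2 = 29 Hz, folds to fs − 42 Hz = 16 Hz.
164 Hz mod fs = 48 Hz.
48 Hz > fs/2 = 29 Hz, folds to fs − 48 Hz = 10 Hz.
Distinct values: {10 Hz, 16 Hz, 26 Hz}.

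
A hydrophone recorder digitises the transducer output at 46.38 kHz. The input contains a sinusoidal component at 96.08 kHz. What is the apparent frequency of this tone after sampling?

3.32 kHz

96.08 kHz mod fs = 3.32 kHz.
3.32 kHz ≤ fs/2 = 23.19 kHz, appears at 3.32 kHz.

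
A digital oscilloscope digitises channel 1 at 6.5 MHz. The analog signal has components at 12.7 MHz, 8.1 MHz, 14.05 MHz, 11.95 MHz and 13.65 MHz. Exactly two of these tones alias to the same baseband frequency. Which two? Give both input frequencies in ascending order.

11.95 MHz, 14.05 MHz

fs/2 = 3.25 MHz.
12.7 MHz mod fs = 6.2 MHz.
6.2 MHz > fs/2 = 3.25 MHz, folds to fs − 6.2 MHz = 0.3 MHz.
8.1 MHz mod fs = 1.6 MHz.
1.6 MHz ≤ fs/2 = 3.25 MHz, appears at 1.6 MHz.
14.05 MHz mod fs = 1.05 MHz.
1.05 MHz ≤ fs/2 = 3.25 MHz, appears at 1.05 MHz.
11.95 MHz mod fs = 5.45 MHz.
5.45 MHz > fs/2 = 3.25 MHz, folds to fs − 5.45 MHz = 1.05 MHz.
13.65 MHz mod fs = 0.65 MHz.
0.65 MHz ≤ fs/2 = 3.25 MHz, appears at 0.65 MHz.
11.95 MHz and 14.05 MHz both map to 1.05 MHz.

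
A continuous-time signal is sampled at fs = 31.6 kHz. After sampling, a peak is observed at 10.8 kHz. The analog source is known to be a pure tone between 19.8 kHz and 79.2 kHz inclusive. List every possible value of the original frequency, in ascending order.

Frequencies that alias to 10.8 kHz are k·fs ± 10.8 kHz for integer k ≥ 0.
k=0: 10.8 kHz.
k=1: 20.8 kHz, 42.4 kHz.
k=2: 52.4 kHz, 74 kHz.
k=3: 84 kHz, 105.6 kHz.
Within [19.8 kHz, 79.2 kHz]: 20.8 kHz, 42.4 kHz, 52.4 kHz, 74 kHz.

20.8 kHz, 42.4 kHz, 52.4 kHz, 74 kHz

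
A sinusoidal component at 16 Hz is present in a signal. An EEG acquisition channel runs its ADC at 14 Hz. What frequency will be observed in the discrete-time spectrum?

16 Hz mod fs = 2 Hz.
2 Hz ≤ fs/2 = 7 Hz, appears at 2 Hz.

2 Hz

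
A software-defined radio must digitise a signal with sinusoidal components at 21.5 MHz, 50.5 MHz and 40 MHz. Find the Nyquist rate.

101 MHz

Highest-frequency component: 50.5 MHz.
Nyquist rate = 2 × 50.5 MHz = 101 MHz.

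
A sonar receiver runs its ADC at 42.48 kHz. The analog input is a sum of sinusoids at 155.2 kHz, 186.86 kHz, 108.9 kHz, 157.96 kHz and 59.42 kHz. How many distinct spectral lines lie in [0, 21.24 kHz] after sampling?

4

fs/2 = 21.24 kHz.
155.2 kHz mod fs = 27.76 kHz.
27.76 kHz > fs/2 = 21.24 kHz, folds to fs − 27.76 kHz = 14.72 kHz.
186.86 kHz mod fs = 16.94 kHz.
16.94 kHz ≤ fs/2 = 21.24 kHz, appears at 16.94 kHz.
108.9 kHz mod fs = 23.94 kHz.
23.94 kHz > fs/2 = 21.24 kHz, folds to fs − 23.94 kHz = 18.54 kHz.
157.96 kHz mod fs = 30.52 kHz.
30.52 kHz > fs/2 = 21.24 kHz, folds to fs − 30.52 kHz = 11.96 kHz.
59.42 kHz mod fs = 16.94 kHz.
16.94 kHz ≤ fs/2 = 21.24 kHz, appears at 16.94 kHz.
Distinct values: {11.96 kHz, 14.72 kHz, 16.94 kHz, 18.54 kHz} → 4.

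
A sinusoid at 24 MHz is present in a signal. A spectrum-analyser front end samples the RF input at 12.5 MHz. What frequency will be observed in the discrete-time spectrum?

1 MHz

24 MHz mod fs = 11.5 MHz.
11.5 MHz > fs/2 = 6.25 MHz, folds to fs − 11.5 MHz = 1 MHz.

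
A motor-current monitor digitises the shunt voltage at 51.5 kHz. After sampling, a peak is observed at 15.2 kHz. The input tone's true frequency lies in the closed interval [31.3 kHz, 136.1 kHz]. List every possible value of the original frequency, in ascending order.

Frequencies that alias to 15.2 kHz are k·fs ± 15.2 kHz for integer k ≥ 0.
k=0: 15.2 kHz.
k=1: 36.3 kHz, 66.7 kHz.
k=2: 87.8 kHz, 118.2 kHz.
k=3: 139.3 kHz, 169.7 kHz.
Within [31.3 kHz, 136.1 kHz]: 36.3 kHz, 66.7 kHz, 87.8 kHz, 118.2 kHz.

36.3 kHz, 66.7 kHz, 87.8 kHz, 118.2 kHz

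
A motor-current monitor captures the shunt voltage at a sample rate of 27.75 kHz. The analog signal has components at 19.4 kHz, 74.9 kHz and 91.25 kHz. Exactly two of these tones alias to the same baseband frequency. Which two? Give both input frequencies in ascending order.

19.4 kHz, 74.9 kHz

fs/2 = 13.875 kHz.
19.4 kHz > fs/2 = 13.875 kHz, folds to fs − 19.4 kHz = 8.35 kHz.
74.9 kHz mod fs = 19.4 kHz.
19.4 kHz > fs/2 = 13.875 kHz, folds to fs − 19.4 kHz = 8.35 kHz.
91.25 kHz mod fs = 8 kHz.
8 kHz ≤ fs/2 = 13.875 kHz, appears at 8 kHz.
19.4 kHz and 74.9 kHz both map to 8.35 kHz.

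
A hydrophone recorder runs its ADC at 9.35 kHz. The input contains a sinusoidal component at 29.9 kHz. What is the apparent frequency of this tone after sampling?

29.9 kHz mod fs = 1.85 kHz.
1.85 kHz ≤ fs/2 = 4.675 kHz, appears at 1.85 kHz.

1.85 kHz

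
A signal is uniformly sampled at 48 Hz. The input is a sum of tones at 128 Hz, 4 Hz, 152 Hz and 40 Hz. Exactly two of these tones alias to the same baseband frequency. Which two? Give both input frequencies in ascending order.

40 Hz, 152 Hz

fs/2 = 24 Hz.
128 Hz mod fs = 32 Hz.
32 Hz > fs/2 = 24 Hz, folds to fs − 32 Hz = 16 Hz.
4 Hz ≤ fs/2 = 24 Hz, passes unchanged.
152 Hz mod fs = 8 Hz.
8 Hz ≤ fs/2 = 24 Hz, appears at 8 Hz.
40 Hz > fs/2 = 24 Hz, folds to fs − 40 Hz = 8 Hz.
40 Hz and 152 Hz both map to 8 Hz.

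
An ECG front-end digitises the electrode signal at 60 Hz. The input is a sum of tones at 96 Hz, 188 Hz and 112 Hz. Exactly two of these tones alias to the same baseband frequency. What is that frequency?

fs/2 = 30 Hz.
96 Hz mod fs = 36 Hz.
36 Hz > fs/2 = 30 Hz, folds to fs − 36 Hz = 24 Hz.
188 Hz mod fs = 8 Hz.
8 Hz ≤ fs/2 = 30 Hz, appears at 8 Hz.
112 Hz mod fs = 52 Hz.
52 Hz > fs/2 = 30 Hz, folds to fs − 52 Hz = 8 Hz.
112 Hz and 188 Hz both map to 8 Hz.

8 Hz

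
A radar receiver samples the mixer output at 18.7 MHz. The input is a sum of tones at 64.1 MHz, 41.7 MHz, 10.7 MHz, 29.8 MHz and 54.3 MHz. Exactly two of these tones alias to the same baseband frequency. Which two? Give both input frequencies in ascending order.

fs/2 = 9.35 MHz.
64.1 MHz mod fs = 8 MHz.
8 MHz ≤ fs/2 = 9.35 MHz, appears at 8 MHz.
41.7 MHz mod fs = 4.3 MHz.
4.3 MHz ≤ fs/2 = 9.35 MHz, appears at 4.3 MHz.
10.7 MHz > fs/2 = 9.35 MHz, folds to fs − 10.7 MHz = 8 MHz.
29.8 MHz mod fs = 11.1 MHz.
11.1 MHz > fs/2 = 9.35 MHz, folds to fs − 11.1 MHz = 7.6 MHz.
54.3 MHz mod fs = 16.9 MHz.
16.9 MHz > fs/2 = 9.35 MHz, folds to fs − 16.9 MHz = 1.8 MHz.
10.7 MHz and 64.1 MHz both map to 8 MHz.

10.7 MHz, 64.1 MHz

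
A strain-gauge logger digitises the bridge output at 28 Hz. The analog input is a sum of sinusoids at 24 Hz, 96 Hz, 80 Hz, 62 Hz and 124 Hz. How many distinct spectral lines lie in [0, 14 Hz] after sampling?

fs/2 = 14 Hz.
24 Hz > fs/2 = 14 Hz, folds to fs − 24 Hz = 4 Hz.
96 Hz mod fs = 12 Hz.
12 Hz ≤ fs/2 = 14 Hz, appears at 12 Hz.
80 Hz mod fs = 24 Hz.
24 Hz > fs/2 = 14 Hz, folds to fs − 24 Hz = 4 Hz.
62 Hz mod fs = 6 Hz.
6 Hz ≤ fs/2 = 14 Hz, appears at 6 Hz.
124 Hz mod fs = 12 Hz.
12 Hz ≤ fs/2 = 14 Hz, appears at 12 Hz.
Distinct values: {4 Hz, 6 Hz, 12 Hz} → 3.

3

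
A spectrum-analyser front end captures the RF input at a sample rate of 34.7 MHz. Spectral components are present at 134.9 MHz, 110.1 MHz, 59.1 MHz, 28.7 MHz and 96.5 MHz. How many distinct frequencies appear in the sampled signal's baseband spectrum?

fs/2 = 17.35 MHz.
134.9 MHz mod fs = 30.8 MHz.
30.8 MHz > fs/2 = 17.35 MHz, folds to fs − 30.8 MHz = 3.9 MHz.
110.1 MHz mod fs = 6 MHz.
6 MHz ≤ fs/2 = 17.35 MHz, appears at 6 MHz.
59.1 MHz mod fs = 24.4 MHz.
24.4 MHz > fs/2 = 17.35 MHz, folds to fs − 24.4 MHz = 10.3 MHz.
28.7 MHz > fs/2 = 17.35 MHz, folds to fs − 28.7 MHz = 6 MHz.
96.5 MHz mod fs = 27.1 MHz.
27.1 MHz > fs/2 = 17.35 MHz, folds to fs − 27.1 MHz = 7.6 MHz.
Distinct values: {3.9 MHz, 6 MHz, 7.6 MHz, 10.3 MHz} → 4.

4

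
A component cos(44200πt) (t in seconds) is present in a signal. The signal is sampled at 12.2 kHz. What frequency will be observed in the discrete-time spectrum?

ω = 44200π rad/s → f = ω/(2π) = 22100 Hz = 22.1 kHz.
22.1 kHz mod fs = 9.9 kHz.
9.9 kHz > fs/2 = 6.1 kHz, folds to fs − 9.9 kHz = 2.3 kHz.

2.3 kHz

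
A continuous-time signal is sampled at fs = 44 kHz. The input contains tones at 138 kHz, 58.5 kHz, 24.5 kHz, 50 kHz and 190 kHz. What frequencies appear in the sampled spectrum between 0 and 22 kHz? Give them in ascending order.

fs/2 = 22 kHz.
138 kHz mod fs = 6 kHz.
6 kHz ≤ fs/2 = 22 kHz, appears at 6 kHz.
58.5 kHz mod fs = 14.5 kHz.
14.5 kHz ≤ fs/2 = 22 kHz, appears at 14.5 kHz.
24.5 kHz > fs/2 = 22 kHz, folds to fs − 24.5 kHz = 19.5 kHz.
50 kHz mod fs = 6 kHz.
6 kHz ≤ fs/2 = 22 kHz, appears at 6 kHz.
190 kHz mod fs = 14 kHz.
14 kHz ≤ fs/2 = 22 kHz, appears at 14 kHz.
Distinct values: {6 kHz, 14 kHz, 14.5 kHz, 19.5 kHz}.

6 kHz, 14 kHz, 14.5 kHz, 19.5 kHz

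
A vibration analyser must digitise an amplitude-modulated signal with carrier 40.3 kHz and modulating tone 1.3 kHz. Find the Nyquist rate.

83.2 kHz

AM sidebands sit at fc ± fm = 39 kHz and 41.6 kHz.
Highest-frequency component: 41.6 kHz.
Nyquist rate = 2 × 41.6 kHz = 83.2 kHz.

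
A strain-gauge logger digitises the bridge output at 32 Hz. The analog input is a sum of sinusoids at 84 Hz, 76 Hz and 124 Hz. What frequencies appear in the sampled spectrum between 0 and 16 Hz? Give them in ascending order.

fs/2 = 16 Hz.
84 Hz mod fs = 20 Hz.
20 Hz > fs/2 = 16 Hz, folds to fs − 20 Hz = 12 Hz.
76 Hz mod fs = 12 Hz.
12 Hz ≤ fs/2 = 16 Hz, appears at 12 Hz.
124 Hz mod fs = 28 Hz.
28 Hz > fs/2 = 16 Hz, folds to fs − 28 Hz = 4 Hz.
Distinct values: {4 Hz, 12 Hz}.

4 Hz, 12 Hz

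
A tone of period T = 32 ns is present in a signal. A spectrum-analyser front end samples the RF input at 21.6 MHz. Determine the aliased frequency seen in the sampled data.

T = 32 ns → f = 1/T = 31.25 MHz.
31.25 MHz mod fs = 9.65 MHz.
9.65 MHz ≤ fs/2 = 10.8 MHz, appears at 9.65 MHz.

9.65 MHz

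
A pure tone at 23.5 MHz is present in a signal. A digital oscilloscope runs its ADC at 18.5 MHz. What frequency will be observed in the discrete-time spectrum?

5 MHz

23.5 MHz mod fs = 5 MHz.
5 MHz ≤ fs/2 = 9.25 MHz, appears at 5 MHz.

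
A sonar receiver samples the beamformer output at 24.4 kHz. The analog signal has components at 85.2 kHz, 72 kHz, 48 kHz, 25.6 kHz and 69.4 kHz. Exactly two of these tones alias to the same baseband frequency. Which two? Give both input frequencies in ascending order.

fs/2 = 12.2 kHz.
85.2 kHz mod fs = 12 kHz.
12 kHz ≤ fs/2 = 12.2 kHz, appears at 12 kHz.
72 kHz mod fs = 23.2 kHz.
23.2 kHz > fs/2 = 12.2 kHz, folds to fs − 23.2 kHz = 1.2 kHz.
48 kHz mod fs = 23.6 kHz.
23.6 kHz > fs/2 = 12.2 kHz, folds to fs − 23.6 kHz = 0.8 kHz.
25.6 kHz mod fs = 1.2 kHz.
1.2 kHz ≤ fs/2 = 12.2 kHz, appears at 1.2 kHz.
69.4 kHz mod fs = 20.6 kHz.
20.6 kHz > fs/2 = 12.2 kHz, folds to fs − 20.6 kHz = 3.8 kHz.
25.6 kHz and 72 kHz both map to 1.2 kHz.

25.6 kHz, 72 kHz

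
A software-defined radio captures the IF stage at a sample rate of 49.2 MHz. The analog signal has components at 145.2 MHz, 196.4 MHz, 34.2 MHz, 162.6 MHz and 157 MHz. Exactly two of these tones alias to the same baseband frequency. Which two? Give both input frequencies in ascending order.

fs/2 = 24.6 MHz.
145.2 MHz mod fs = 46.8 MHz.
46.8 MHz > fs/2 = 24.6 MHz, folds to fs − 46.8 MHz = 2.4 MHz.
196.4 MHz mod fs = 48.8 MHz.
48.8 MHz > fs/2 = 24.6 MHz, folds to fs − 48.8 MHz = 0.4 MHz.
34.2 MHz > fs/2 = 24.6 MHz, folds to fs − 34.2 MHz = 15 MHz.
162.6 MHz mod fs = 15 MHz.
15 MHz ≤ fs/2 = 24.6 MHz, appears at 15 MHz.
157 MHz mod fs = 9.4 MHz.
9.4 MHz ≤ fs/2 = 24.6 MHz, appears at 9.4 MHz.
34.2 MHz and 162.6 MHz both map to 15 MHz.

34.2 MHz, 162.6 MHz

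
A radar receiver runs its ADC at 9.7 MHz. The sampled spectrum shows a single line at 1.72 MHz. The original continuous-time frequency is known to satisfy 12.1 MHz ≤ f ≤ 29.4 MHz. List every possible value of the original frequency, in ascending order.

Frequencies that alias to 1.72 MHz are k·fs ± 1.72 MHz for integer k ≥ 0.
k=0: 1.72 MHz.
k=1: 7.98 MHz, 11.42 MHz.
k=2: 17.68 MHz, 21.12 MHz.
k=3: 27.38 MHz, 30.82 MHz.
k=4: 37.08 MHz, 40.52 MHz.
Within [12.1 MHz, 29.4 MHz]: 17.68 MHz, 21.12 MHz, 27.38 MHz.

17.68 MHz, 21.12 MHz, 27.38 MHz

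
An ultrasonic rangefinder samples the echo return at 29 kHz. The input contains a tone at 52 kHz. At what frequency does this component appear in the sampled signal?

6 kHz

52 kHz mod fs = 23 kHz.
23 kHz > fs/2 = 14.5 kHz, folds to fs − 23 kHz = 6 kHz.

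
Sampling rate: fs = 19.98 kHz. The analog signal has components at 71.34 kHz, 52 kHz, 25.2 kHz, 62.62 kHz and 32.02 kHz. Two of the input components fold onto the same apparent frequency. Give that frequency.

fs/2 = 9.99 kHz.
71.34 kHz mod fs = 11.4 kHz.
11.4 kHz > fs/2 = 9.99 kHz, folds to fs − 11.4 kHz = 8.58 kHz.
52 kHz mod fs = 12.04 kHz.
12.04 kHz > fs/2 = 9.99 kHz, folds to fs − 12.04 kHz = 7.94 kHz.
25.2 kHz mod fs = 5.22 kHz.
5.22 kHz ≤ fs/2 = 9.99 kHz, appears at 5.22 kHz.
62.62 kHz mod fs = 2.68 kHz.
2.68 kHz ≤ fs/2 = 9.99 kHz, appears at 2.68 kHz.
32.02 kHz mod fs = 12.04 kHz.
12.04 kHz > fs/2 = 9.99 kHz, folds to fs − 12.04 kHz = 7.94 kHz.
32.02 kHz and 52 kHz both map to 7.94 kHz.

7.94 kHz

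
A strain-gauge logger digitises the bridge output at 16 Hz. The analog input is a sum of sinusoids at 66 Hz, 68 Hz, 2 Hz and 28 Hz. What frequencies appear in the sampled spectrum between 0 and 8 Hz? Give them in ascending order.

fs/2 = 8 Hz.
66 Hz mod fs = 2 Hz.
2 Hz ≤ fs/2 = 8 Hz, appears at 2 Hz.
68 Hz mod fs = 4 Hz.
4 Hz ≤ fs/2 = 8 Hz, appears at 4 Hz.
2 Hz ≤ fs/2 = 8 Hz, passes unchanged.
28 Hz mod fs = 12 Hz.
12 Hz > fs/2 = 8 Hz, folds to fs − 12 Hz = 4 Hz.
Distinct values: {2 Hz, 4 Hz}.

2 Hz, 4 Hz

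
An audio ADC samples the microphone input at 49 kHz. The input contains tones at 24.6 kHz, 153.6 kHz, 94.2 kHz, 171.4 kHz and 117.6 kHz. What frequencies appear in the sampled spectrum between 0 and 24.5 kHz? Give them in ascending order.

3.8 kHz, 6.6 kHz, 19.6 kHz, 24.4 kHz

fs/2 = 24.5 kHz.
24.6 kHz > fs/2 = 24.5 kHz, folds to fs − 24.6 kHz = 24.4 kHz.
153.6 kHz mod fs = 6.6 kHz.
6.6 kHz ≤ fs/2 = 24.5 kHz, appears at 6.6 kHz.
94.2 kHz mod fs = 45.2 kHz.
45.2 kHz > fs/2 = 24.5 kHz, folds to fs − 45.2 kHz = 3.8 kHz.
171.4 kHz mod fs = 24.4 kHz.
24.4 kHz ≤ fs/2 = 24.5 kHz, appears at 24.4 kHz.
117.6 kHz mod fs = 19.6 kHz.
19.6 kHz ≤ fs/2 = 24.5 kHz, appears at 19.6 kHz.
Distinct values: {3.8 kHz, 6.6 kHz, 19.6 kHz, 24.4 kHz}.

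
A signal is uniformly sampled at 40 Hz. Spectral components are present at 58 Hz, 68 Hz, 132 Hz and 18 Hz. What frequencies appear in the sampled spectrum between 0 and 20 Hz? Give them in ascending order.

12 Hz, 18 Hz

fs/2 = 20 Hz.
58 Hz mod fs = 18 Hz.
18 Hz ≤ fs/2 = 20 Hz, appears at 18 Hz.
68 Hz mod fs = 28 Hz.
28 Hz > fs/2 = 20 Hz, folds to fs − 28 Hz = 12 Hz.
132 Hz mod fs = 12 Hz.
12 Hz ≤ fs/2 = 20 Hz, appears at 12 Hz.
18 Hz ≤ fs/2 = 20 Hz, passes unchanged.
Distinct values: {12 Hz, 18 Hz}.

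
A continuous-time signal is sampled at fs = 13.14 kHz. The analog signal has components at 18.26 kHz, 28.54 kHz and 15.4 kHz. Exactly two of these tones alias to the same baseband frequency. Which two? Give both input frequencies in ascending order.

15.4 kHz, 28.54 kHz

fs/2 = 6.57 kHz.
18.26 kHz mod fs = 5.12 kHz.
5.12 kHz ≤ fs/2 = 6.57 kHz, appears at 5.12 kHz.
28.54 kHz mod fs = 2.26 kHz.
2.26 kHz ≤ fs/2 = 6.57 kHz, appears at 2.26 kHz.
15.4 kHz mod fs = 2.26 kHz.
2.26 kHz ≤ fs/2 = 6.57 kHz, appears at 2.26 kHz.
15.4 kHz and 28.54 kHz both map to 2.26 kHz.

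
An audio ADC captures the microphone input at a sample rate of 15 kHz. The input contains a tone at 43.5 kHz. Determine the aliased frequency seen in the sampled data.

1.5 kHz

43.5 kHz mod fs = 13.5 kHz.
13.5 kHz > fs/2 = 7.5 kHz, folds to fs − 13.5 kHz = 1.5 kHz.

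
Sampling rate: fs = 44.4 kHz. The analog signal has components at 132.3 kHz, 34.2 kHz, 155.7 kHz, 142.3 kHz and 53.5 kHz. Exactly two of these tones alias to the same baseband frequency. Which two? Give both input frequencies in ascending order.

fs/2 = 22.2 kHz.
132.3 kHz mod fs = 43.5 kHz.
43.5 kHz > fs/2 = 22.2 kHz, folds to fs − 43.5 kHz = 0.9 kHz.
34.2 kHz > fs/2 = 22.2 kHz, folds to fs − 34.2 kHz = 10.2 kHz.
155.7 kHz mod fs = 22.5 kHz.
22.5 kHz > fs/2 = 22.2 kHz, folds to fs − 22.5 kHz = 21.9 kHz.
142.3 kHz mod fs = 9.1 kHz.
9.1 kHz ≤ fs/2 = 22.2 kHz, appears at 9.1 kHz.
53.5 kHz mod fs = 9.1 kHz.
9.1 kHz ≤ fs/2 = 22.2 kHz, appears at 9.1 kHz.
53.5 kHz and 142.3 kHz both map to 9.1 kHz.

53.5 kHz, 142.3 kHz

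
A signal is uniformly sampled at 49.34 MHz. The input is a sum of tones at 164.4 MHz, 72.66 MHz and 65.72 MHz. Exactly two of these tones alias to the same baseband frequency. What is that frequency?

fs/2 = 24.67 MHz.
164.4 MHz mod fs = 16.38 MHz.
16.38 MHz ≤ fs/2 = 24.67 MHz, appears at 16.38 MHz.
72.66 MHz mod fs = 23.32 MHz.
23.32 MHz ≤ fs/2 = 24.67 MHz, appears at 23.32 MHz.
65.72 MHz mod fs = 16.38 MHz.
16.38 MHz ≤ fs/2 = 24.67 MHz, appears at 16.38 MHz.
65.72 MHz and 164.4 MHz both map to 16.38 MHz.

16.38 MHz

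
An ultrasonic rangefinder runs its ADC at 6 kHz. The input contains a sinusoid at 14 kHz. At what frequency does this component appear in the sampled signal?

2 kHz

14 kHz mod fs = 2 kHz.
2 kHz ≤ fs/2 = 3 kHz, appears at 2 kHz.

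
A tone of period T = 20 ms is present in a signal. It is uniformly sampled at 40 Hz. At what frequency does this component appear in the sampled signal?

T = 20 ms → f = 1/T = 50 Hz.
50 Hz mod fs = 10 Hz.
10 Hz ≤ fs/2 = 20 Hz, appears at 10 Hz.

10 Hz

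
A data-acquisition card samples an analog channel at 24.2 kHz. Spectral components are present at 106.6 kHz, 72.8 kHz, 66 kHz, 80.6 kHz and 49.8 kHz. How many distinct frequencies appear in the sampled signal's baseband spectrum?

fs/2 = 12.1 kHz.
106.6 kHz mod fs = 9.8 kHz.
9.8 kHz ≤ fs/2 = 12.1 kHz, appears at 9.8 kHz.
72.8 kHz mod fs = 0.2 kHz.
0.2 kHz ≤ fs/2 = 12.1 kHz, appears at 0.2 kHz.
66 kHz mod fs = 17.6 kHz.
17.6 kHz > fs/2 = 12.1 kHz, folds to fs − 17.6 kHz = 6.6 kHz.
80.6 kHz mod fs = 8 kHz.
8 kHz ≤ fs/2 = 12.1 kHz, appears at 8 kHz.
49.8 kHz mod fs = 1.4 kHz.
1.4 kHz ≤ fs/2 = 12.1 kHz, appears at 1.4 kHz.
Distinct values: {0.2 kHz, 1.4 kHz, 6.6 kHz, 8 kHz, 9.8 kHz} → 5.

5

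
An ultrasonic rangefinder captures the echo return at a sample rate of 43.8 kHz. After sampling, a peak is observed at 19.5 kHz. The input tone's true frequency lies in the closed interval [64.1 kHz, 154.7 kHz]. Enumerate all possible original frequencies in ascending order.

68.1 kHz, 107.1 kHz, 111.9 kHz, 150.9 kHz

Frequencies that alias to 19.5 kHz are k·fs ± 19.5 kHz for integer k ≥ 0.
k=0: 19.5 kHz.
k=1: 24.3 kHz, 63.3 kHz.
k=2: 68.1 kHz, 107.1 kHz.
k=3: 111.9 kHz, 150.9 kHz.
k=4: 155.7 kHz, 194.7 kHz.
Within [64.1 kHz, 154.7 kHz]: 68.1 kHz, 107.1 kHz, 111.9 kHz, 150.9 kHz.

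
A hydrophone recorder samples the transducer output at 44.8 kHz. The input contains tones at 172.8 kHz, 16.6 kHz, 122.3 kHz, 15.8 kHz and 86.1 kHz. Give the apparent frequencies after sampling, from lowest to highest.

3.5 kHz, 6.4 kHz, 12.1 kHz, 15.8 kHz, 16.6 kHz

fs/2 = 22.4 kHz.
172.8 kHz mod fs = 38.4 kHz.
38.4 kHz > fs/2 = 22.4 kHz, folds to fs − 38.4 kHz = 6.4 kHz.
16.6 kHz ≤ fs/2 = 22.4 kHz, passes unchanged.
122.3 kHz mod fs = 32.7 kHz.
32.7 kHz > fs/2 = 22.4 kHz, folds to fs − 32.7 kHz = 12.1 kHz.
15.8 kHz ≤ fs/2 = 22.4 kHz, passes unchanged.
86.1 kHz mod fs = 41.3 kHz.
41.3 kHz > fs/2 = 22.4 kHz, folds to fs − 41.3 kHz = 3.5 kHz.
Distinct values: {3.5 kHz, 6.4 kHz, 12.1 kHz, 15.8 kHz, 16.6 kHz}.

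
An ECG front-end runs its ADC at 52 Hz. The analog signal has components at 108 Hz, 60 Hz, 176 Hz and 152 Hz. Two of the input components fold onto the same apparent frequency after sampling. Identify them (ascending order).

108 Hz, 152 Hz

fs/2 = 26 Hz.
108 Hz mod fs = 4 Hz.
4 Hz ≤ fs/2 = 26 Hz, appears at 4 Hz.
60 Hz mod fs = 8 Hz.
8 Hz ≤ fs/2 = 26 Hz, appears at 8 Hz.
176 Hz mod fs = 20 Hz.
20 Hz ≤ fs/2 = 26 Hz, appears at 20 Hz.
152 Hz mod fs = 48 Hz.
48 Hz > fs/2 = 26 Hz, folds to fs − 48 Hz = 4 Hz.
108 Hz and 152 Hz both map to 4 Hz.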